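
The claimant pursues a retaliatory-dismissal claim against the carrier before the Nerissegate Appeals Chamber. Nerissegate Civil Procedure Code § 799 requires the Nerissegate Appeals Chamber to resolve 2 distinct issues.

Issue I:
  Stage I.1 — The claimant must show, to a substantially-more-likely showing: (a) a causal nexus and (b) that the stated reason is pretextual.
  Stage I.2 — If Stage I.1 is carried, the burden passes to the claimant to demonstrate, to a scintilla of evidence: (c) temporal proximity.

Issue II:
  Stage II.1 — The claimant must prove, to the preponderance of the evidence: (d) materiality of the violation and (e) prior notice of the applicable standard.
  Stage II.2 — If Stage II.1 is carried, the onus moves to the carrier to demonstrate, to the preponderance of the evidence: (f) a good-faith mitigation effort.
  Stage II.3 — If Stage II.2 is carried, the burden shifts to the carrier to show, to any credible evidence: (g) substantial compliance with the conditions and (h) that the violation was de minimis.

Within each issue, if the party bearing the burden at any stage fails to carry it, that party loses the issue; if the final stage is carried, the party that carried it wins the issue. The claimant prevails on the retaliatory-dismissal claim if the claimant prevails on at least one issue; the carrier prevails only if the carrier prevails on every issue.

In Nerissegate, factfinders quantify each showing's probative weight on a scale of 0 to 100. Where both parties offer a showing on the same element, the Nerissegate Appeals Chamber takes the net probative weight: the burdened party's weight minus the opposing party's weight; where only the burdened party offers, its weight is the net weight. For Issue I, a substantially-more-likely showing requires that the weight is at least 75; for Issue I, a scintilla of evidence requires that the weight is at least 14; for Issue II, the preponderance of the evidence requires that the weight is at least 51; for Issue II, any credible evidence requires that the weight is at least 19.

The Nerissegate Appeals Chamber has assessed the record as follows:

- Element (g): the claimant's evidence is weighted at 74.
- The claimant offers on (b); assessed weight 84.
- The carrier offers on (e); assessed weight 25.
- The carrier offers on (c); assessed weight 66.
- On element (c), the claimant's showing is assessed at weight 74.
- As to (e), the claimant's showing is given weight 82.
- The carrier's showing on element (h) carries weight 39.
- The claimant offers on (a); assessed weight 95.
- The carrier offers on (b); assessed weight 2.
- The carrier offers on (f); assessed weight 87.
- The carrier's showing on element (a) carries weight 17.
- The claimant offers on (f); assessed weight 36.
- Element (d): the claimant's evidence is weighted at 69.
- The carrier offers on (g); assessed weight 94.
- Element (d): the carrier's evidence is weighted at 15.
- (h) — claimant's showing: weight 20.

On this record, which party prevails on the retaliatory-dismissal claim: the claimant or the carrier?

carrier

— Issue I —
Stage I.1 (claimant, a substantially-more-likely showing, weight is at least 75): (a) net 95−17=78 ≥ 75 — meets; (b) net 84−2=82 ≥ 75 — meets.
  Stage I.1 is satisfied; the claimant continues to bear the burden.
Stage I.2 (claimant, a scintilla of evidence, weight is at least 14): (c) net 74−66=8 < 14 — fails.
  Stage I.2 not carried; the claimant fails its burden.
So the carrier prevails on this issue.
— Issue II —
Stage II.1 (claimant, the preponderance of the evidence, weight is at least 51): (d) net 69−15=54 ≥ 51 — meets; (e) net 82−25=57 ≥ 51 — meets.
  The claimant carries Stage II.1; the carrier now bears the burden.
Stage II.2 (carrier, the preponderance of the evidence, weight is at least 51): (f) net 87−36=51 ≥ 51 — meets.
  Stage II.2 carried; the burden remains with the carrier.
Stage II.3 (carrier, any credible evidence, weight is at least 19): (g) net 94−74=20 ≥ 19 — meets; (h) net 39−20=19 ≥ 19 — meets.
  All elements met at the final stage.
With every stage satisfied, the carrier prevails on this issue.
Per-issue: Issue I → carrier; Issue II → carrier. The claimant must prevail on at least one issue; overall, the carrier prevails.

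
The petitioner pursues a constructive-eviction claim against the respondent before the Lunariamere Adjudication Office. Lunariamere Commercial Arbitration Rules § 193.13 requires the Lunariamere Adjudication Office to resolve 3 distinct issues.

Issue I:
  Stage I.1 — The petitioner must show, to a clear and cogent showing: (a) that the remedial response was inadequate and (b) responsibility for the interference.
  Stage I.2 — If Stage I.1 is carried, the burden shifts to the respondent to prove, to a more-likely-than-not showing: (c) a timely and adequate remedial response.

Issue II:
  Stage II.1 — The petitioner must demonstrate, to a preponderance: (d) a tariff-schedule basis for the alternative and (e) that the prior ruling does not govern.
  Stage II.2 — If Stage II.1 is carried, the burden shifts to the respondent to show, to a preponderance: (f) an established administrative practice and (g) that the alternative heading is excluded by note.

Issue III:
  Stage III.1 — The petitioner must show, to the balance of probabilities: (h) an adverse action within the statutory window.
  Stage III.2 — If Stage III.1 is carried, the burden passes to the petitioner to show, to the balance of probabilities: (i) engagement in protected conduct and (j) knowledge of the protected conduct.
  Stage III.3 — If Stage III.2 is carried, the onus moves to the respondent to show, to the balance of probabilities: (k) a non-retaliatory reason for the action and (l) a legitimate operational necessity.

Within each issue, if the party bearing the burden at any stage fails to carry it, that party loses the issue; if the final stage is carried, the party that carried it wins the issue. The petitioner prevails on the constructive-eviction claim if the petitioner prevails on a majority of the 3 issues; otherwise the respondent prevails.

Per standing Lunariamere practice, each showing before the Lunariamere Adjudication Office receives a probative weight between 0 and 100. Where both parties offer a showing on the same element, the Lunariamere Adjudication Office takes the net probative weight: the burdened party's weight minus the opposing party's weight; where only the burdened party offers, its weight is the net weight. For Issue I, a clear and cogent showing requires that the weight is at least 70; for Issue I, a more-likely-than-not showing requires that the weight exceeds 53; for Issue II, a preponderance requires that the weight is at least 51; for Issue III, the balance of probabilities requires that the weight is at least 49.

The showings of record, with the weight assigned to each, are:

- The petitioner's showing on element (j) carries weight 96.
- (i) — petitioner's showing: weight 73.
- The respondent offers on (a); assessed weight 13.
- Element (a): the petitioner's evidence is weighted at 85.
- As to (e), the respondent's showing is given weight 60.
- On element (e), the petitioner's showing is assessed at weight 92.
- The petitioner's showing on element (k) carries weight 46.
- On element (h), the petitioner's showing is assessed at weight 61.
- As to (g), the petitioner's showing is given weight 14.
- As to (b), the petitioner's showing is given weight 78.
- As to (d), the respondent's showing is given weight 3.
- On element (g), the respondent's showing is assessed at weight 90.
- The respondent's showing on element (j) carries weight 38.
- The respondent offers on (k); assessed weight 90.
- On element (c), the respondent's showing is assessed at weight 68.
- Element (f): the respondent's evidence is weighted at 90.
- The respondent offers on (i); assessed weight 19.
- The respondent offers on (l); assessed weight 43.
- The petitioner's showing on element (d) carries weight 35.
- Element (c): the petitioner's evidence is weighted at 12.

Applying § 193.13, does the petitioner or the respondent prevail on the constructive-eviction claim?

respondent

— Issue I —
Stage I.1 — burden on petitioner; standard: a clear and cogent showing (weight is at least 70).
    (a): 85 − 13 = 72 ≥ 70 [met]
    (b): 78 ≥ 70 [met]
  Stage I.1 is satisfied; the onus moves to the respondent.
Stage I.2 — burden on respondent; standard: a more-likely-than-not showing (weight exceeds 53).
    (c): 68 − 12 = 56 > 53 [met]
  The respondent carries the last stage.
Every stage carried; the respondent prevails on this issue.
— Issue II —
At Stage II.1 the petitioner must meet a preponderance (weight is at least 51): on (d) the weight is 35 less the opposing 3 gives net 32, which does not reach 51, so (d) does not meet the standard; on (e) the weight is 92 less the opposing 60 gives net 32, < 51, so (e) does not meet the standard.
  The petitioner does not carry Stage II.1.
The analysis ends at Stage II.1; the respondent prevails on this issue.
— Issue III —
Stage III.1 — burden on petitioner; standard: the balance of probabilities (weight is at least 49).
    (h): 61 ≥ 49 [met]
  Stage III.1 carried; the burden remains with the petitioner.
Stage III.2 — burden on petitioner; standard: the balance of probabilities (weight is at least 49).
    (i): 73 − 19 = 54 ≥ 49 [met]
    (j): 96 − 38 = 58 ≥ 49 [met]
  All elements met. The burden passes to the respondent.
Stage III.3 — burden on respondent; standard: the balance of probabilities (weight is at least 49).
    (k): 90 − 46 = 44 < 49 [not met]
    (l): 43 < 49 [not met]
  Stage III.3 not carried; the respondent fails its burden.
The analysis ends at Stage III.3; the petitioner prevails on this issue.
Per-issue: Issue I → respondent; Issue II → respondent; Issue III → petitioner. The petitioner must prevail on a majority of issues; overall, the respondent prevails.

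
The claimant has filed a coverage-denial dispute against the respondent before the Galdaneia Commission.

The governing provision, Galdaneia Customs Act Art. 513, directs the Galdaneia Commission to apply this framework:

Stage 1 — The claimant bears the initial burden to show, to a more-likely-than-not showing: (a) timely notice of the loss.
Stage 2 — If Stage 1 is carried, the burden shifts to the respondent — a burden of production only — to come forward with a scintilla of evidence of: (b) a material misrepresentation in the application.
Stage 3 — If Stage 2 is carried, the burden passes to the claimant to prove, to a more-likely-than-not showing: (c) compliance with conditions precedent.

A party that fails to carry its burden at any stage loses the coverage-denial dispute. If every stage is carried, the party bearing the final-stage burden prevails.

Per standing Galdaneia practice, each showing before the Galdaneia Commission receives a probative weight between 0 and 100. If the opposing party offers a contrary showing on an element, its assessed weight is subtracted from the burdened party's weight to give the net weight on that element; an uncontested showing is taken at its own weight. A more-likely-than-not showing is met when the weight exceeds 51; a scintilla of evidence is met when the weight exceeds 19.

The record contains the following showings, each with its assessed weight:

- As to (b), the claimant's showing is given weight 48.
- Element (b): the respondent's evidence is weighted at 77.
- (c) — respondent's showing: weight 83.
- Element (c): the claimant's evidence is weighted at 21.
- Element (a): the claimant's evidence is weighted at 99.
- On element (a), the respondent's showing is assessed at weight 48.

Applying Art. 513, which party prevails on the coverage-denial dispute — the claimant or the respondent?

At Stage 1 the claimant must meet a more-likely-than-not showing (weight exceeds 51): on (a) the weight is 99 less the opposing 48 gives net 51, which does not exceed 51, so (a) does not meet the standard.
  Not every element is met, so the claimant fails to carry Stage 1.
So the respondent prevails.

respondent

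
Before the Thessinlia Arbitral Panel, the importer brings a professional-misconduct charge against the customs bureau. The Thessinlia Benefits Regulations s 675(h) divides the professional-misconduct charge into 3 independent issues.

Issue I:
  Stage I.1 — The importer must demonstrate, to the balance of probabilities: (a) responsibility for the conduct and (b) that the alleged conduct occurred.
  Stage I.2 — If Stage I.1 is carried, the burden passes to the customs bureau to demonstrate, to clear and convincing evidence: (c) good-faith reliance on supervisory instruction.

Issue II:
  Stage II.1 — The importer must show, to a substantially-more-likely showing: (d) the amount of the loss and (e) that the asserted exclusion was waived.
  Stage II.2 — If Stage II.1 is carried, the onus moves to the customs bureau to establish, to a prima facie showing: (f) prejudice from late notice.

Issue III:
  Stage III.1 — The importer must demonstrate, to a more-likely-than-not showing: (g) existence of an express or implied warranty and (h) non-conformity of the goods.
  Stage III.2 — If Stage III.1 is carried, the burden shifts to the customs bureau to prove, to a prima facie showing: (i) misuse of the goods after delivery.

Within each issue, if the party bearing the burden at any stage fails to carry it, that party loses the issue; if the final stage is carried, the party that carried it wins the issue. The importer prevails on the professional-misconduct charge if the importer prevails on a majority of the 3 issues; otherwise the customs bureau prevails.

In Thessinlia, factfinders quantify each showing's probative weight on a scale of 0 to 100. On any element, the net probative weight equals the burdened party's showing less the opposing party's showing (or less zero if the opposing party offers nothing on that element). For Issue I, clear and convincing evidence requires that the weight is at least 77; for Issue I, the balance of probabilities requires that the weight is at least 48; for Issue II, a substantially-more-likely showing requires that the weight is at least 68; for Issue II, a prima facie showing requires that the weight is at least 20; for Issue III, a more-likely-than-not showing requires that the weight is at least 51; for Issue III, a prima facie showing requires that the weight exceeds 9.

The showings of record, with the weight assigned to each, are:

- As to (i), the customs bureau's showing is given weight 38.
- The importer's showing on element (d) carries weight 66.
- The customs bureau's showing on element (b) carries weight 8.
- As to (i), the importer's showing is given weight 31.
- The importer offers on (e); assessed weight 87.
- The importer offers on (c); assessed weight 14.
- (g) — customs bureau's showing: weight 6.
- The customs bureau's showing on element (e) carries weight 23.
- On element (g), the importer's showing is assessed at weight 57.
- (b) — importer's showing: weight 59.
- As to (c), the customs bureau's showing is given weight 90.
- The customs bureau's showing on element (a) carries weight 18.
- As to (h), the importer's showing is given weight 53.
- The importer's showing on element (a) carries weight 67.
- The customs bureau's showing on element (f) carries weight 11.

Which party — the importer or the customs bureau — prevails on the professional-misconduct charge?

importer

— Issue I —
Stage I.1 — burden on importer; standard: the balance of probabilities (weight is at least 48).
    (a): 67 − 18 = 49 ≥ 48 [met]
    (b): 59 − 8 = 51 ≥ 48 [met]
  Stage I.1 is satisfied; the onus moves to the customs bureau.
Stage I.2 — burden on customs bureau; standard: clear and convincing evidence (weight is at least 77).
    (c): 90 − 14 = 76 < 77 [not met]
  Not every element is met, so the customs bureau fails to carry Stage I.2.
So the importer prevails on this issue.
— Issue II —
Stage II.1 — burden on importer; standard: a substantially-more-likely showing (weight is at least 68).
    (d): 66 < 68 [not met]
    (e): 87 − 23 = 64 < 68 [not met]
  Stage II.1 not carried; the importer fails its burden.
So the customs bureau prevails on this issue.
— Issue III —
Stage III.1 — burden on importer; standard: a more-likely-than-not showing (weight is at least 51).
    (g): 57 − 6 = 51 ≥ 51 [met]
    (h): 53 ≥ 51 [met]
  Stage III.1 carried; the burden shifts to the customs bureau.
Stage III.2 — burden on customs bureau; standard: a prima facie showing (weight exceeds 9).
    (i): 38 − 31 = 7 ≤ 9 [not met]
  Not every element is met, so the customs bureau fails to carry Stage III.2.
So the importer prevails on this issue.
Per-issue: Issue I → importer; Issue II → customs bureau; Issue III → importer. The importer must prevail on a majority of issues; overall, the importer prevails.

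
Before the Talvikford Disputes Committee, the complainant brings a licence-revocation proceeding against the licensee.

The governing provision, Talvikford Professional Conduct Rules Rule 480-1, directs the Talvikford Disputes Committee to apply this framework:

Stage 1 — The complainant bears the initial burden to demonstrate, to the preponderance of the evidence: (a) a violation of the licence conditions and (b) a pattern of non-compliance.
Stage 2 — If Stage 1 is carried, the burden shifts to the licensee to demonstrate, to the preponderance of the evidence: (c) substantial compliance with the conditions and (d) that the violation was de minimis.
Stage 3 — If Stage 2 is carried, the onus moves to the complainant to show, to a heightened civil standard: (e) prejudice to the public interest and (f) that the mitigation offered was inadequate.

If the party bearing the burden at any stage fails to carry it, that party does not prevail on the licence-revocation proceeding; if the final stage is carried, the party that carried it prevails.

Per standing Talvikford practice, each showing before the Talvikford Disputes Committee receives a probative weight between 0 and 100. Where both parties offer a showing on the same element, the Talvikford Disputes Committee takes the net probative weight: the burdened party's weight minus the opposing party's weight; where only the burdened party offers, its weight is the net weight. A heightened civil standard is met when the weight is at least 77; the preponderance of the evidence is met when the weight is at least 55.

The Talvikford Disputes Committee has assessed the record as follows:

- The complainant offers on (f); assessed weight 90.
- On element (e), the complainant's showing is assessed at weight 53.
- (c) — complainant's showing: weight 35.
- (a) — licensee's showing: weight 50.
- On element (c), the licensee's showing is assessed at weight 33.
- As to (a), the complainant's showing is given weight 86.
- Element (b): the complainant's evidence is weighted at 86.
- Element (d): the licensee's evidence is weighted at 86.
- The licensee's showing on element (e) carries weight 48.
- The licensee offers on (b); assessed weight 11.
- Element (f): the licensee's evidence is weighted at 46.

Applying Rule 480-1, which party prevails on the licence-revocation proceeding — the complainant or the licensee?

At Stage 1 the complainant must meet the preponderance of the evidence (weight is at least 55): on (a) the weight is 86 less the opposing 50 gives net 36, < 55, so (a) does not meet the standard; on (b) the weight is 86 less the opposing 11 gives net 75, which does reach 55, so (b) meets the standard.
  Stage 1 not carried; the complainant fails its burden.
The analysis ends at Stage 1; the licensee prevails.

licensee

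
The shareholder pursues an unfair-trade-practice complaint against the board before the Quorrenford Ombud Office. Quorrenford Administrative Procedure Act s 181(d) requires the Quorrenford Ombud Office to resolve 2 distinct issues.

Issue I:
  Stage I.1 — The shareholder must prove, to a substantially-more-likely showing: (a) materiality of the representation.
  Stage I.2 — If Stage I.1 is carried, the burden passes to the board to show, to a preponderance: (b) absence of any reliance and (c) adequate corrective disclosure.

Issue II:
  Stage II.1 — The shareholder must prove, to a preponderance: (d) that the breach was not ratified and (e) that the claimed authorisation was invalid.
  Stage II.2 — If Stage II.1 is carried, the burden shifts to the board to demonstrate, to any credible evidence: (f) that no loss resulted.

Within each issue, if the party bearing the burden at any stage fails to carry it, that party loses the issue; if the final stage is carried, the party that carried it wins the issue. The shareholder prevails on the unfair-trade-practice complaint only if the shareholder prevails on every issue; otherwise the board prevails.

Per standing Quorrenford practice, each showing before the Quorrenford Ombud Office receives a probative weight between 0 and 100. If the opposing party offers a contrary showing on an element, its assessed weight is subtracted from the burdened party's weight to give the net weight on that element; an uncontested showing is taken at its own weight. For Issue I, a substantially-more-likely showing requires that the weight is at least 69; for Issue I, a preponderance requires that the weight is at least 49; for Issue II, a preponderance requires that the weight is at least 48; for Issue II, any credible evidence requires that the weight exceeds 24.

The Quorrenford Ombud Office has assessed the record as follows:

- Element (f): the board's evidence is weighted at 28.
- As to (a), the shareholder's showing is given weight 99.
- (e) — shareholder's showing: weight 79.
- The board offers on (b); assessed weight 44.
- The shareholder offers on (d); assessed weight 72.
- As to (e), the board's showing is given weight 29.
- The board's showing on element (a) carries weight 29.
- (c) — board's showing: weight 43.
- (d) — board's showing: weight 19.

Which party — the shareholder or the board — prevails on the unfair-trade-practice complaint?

— Issue I —
At Stage I.1 the shareholder must meet a substantially-more-likely showing (weight is at least 69): on (a) the weight is 99 less the opposing 29 gives net 70, which does reach 69, so (a) meets the standard.
  Stage I.1 carried; the burden shifts to the board.
At Stage I.2 the board must meet a preponderance (weight is at least 49): on (b) the weight is 44, < 49, so (b) does not meet the standard; on (c) the weight is 43, < 49, so (c) does not meet the standard.
  The board does not carry Stage I.2.
The analysis ends at Stage I.2; the shareholder prevails on this issue.
— Issue II —
Stage II.1 (shareholder, a preponderance, weight is at least 48): (d) net 72−19=53 ≥ 48 — meets; (e) net 79−29=50 ≥ 48 — meets.
  Stage II.1 carried; the burden shifts to the board.
Stage II.2 (board, any credible evidence, weight exceeds 24): (f) 28 > 24 — meets.
  Stage II.2 carried; the final stage is satisfied.
With every stage satisfied, the board prevails on this issue.
Per-issue: Issue I → shareholder; Issue II → board. The shareholder must prevail on every issue; overall, the board prevails.

board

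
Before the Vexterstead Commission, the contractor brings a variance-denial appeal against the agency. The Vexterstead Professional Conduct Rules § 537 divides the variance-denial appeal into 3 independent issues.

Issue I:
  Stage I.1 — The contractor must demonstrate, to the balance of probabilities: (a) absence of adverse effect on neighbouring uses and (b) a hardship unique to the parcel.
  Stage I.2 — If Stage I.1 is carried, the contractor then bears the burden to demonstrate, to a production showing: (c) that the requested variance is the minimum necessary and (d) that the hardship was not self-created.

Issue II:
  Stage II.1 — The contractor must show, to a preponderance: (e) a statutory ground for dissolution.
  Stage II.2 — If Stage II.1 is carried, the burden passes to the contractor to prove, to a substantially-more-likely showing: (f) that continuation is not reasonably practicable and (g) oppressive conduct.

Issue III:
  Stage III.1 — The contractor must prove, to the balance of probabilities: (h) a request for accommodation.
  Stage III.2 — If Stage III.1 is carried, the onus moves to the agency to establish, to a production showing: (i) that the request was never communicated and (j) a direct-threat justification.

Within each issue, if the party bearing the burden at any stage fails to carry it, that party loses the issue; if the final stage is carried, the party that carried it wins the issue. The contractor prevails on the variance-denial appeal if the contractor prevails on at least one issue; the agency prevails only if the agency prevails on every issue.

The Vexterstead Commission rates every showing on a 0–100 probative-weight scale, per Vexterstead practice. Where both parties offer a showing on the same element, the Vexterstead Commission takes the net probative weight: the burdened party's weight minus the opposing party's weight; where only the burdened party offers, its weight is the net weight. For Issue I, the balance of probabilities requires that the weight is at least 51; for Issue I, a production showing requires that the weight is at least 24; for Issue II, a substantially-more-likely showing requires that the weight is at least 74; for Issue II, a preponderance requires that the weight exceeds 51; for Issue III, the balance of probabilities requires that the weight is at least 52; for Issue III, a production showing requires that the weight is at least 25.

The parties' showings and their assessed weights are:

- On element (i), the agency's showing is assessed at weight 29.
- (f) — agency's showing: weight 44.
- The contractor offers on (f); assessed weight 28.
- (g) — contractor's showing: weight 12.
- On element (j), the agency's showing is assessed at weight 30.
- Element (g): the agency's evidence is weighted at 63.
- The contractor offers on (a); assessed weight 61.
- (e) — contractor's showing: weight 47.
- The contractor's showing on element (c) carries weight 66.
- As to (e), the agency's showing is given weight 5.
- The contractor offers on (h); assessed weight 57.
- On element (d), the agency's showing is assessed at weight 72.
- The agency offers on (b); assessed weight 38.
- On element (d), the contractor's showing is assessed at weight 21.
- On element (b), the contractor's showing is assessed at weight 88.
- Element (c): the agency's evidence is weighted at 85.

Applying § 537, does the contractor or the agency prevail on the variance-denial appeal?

agency

— Issue I —
Stage I.1 — burden on contractor; standard: the balance of probabilities (weight is at least 51).
    (a): 61 ≥ 51 [met]
    (b): 88 − 38 = 50 < 51 [not met]
  Stage I.1 not carried; the contractor fails its burden.
The analysis ends at Stage I.1; the agency prevails on this issue.
— Issue II —
Stage II.1 — burden on contractor; standard: a preponderance (weight exceeds 51).
    (e): 47 − 5 = 42 ≤ 51 [not met]
  Stage II.1 not carried; the contractor fails its burden.
So the agency prevails on this issue.
— Issue III —
At Stage III.1 the contractor must meet the balance of probabilities (weight is at least 52): on (h) the weight is 57, ≥ 52, so (h) meets the standard.
  All elements met. The burden passes to the agency.
At Stage III.2 the agency must meet a production showing (weight is at least 25): on (i) the weight is 29, ≥ 25, so (i) meets the standard; on (j) the weight is 30, ≥ 25, so (j) meets the standard.
  All elements met at the final stage.
Every stage carried; the agency prevails on this issue.
Per-issue: Issue I → agency; Issue II → agency; Issue III → agency. The contractor must prevail on at least one issue; overall, the agency prevails.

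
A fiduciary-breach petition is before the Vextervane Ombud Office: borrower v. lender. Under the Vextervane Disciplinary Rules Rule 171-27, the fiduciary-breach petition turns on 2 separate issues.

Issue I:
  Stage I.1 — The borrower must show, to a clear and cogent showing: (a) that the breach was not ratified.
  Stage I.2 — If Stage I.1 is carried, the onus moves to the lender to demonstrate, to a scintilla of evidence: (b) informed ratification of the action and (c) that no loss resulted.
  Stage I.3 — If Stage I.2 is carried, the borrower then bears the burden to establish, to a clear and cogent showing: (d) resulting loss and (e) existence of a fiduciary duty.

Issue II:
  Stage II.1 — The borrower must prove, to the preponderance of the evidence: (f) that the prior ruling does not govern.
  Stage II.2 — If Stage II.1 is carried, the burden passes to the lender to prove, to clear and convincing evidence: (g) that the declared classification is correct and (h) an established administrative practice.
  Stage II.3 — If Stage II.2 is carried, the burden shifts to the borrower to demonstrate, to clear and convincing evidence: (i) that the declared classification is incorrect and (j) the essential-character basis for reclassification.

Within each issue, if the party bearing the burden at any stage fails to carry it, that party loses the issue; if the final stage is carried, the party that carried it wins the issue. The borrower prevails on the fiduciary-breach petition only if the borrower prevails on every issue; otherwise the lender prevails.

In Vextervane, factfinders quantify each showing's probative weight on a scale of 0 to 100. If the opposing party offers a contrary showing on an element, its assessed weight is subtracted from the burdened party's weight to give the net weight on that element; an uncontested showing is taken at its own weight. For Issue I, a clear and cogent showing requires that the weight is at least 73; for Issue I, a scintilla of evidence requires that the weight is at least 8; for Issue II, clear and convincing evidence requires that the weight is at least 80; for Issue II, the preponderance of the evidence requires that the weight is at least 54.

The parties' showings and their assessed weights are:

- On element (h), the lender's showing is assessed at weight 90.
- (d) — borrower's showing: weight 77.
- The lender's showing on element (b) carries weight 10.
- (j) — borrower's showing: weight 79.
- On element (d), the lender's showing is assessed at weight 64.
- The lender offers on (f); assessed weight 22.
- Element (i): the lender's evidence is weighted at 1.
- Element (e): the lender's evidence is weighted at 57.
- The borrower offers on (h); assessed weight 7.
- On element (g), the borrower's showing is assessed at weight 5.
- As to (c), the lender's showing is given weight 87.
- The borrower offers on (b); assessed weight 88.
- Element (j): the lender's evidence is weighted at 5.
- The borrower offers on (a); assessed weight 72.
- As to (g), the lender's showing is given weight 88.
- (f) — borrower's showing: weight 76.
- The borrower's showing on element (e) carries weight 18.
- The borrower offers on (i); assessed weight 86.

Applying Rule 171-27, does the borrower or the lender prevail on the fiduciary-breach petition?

lender

— Issue I —
At Stage I.1 the borrower must meet a clear and cogent showing (weight is at least 73): on (a) the weight is 72, < 73, so (a) does not meet the standard.
  Not every element is met, so the borrower fails to carry Stage I.1.
So the lender prevails on this issue.
— Issue II —
Stage II.1 (borrower, the preponderance of the evidence, weight is at least 54): (f) net 76−22=54 ≥ 54 — meets.
  Stage II.1 carried; the burden shifts to the lender.
Stage II.2 (lender, clear and convincing evidence, weight is at least 80): (g) net 88−5=83 ≥ 80 — meets; (h) net 90−7=83 ≥ 80 — meets.
  Stage II.2 carried; the burden shifts to the borrower.
Stage II.3 (borrower, clear and convincing evidence, weight is at least 80): (i) net 86−1=85 ≥ 80 — meets; (j) net 79−5=74 < 80 — fails.
  Stage II.3 not carried; the borrower fails its burden.
The lender prevails on this issue.
Per-issue: Issue I → lender; Issue II → lender. The borrower must prevail on every issue; overall, the lender prevails.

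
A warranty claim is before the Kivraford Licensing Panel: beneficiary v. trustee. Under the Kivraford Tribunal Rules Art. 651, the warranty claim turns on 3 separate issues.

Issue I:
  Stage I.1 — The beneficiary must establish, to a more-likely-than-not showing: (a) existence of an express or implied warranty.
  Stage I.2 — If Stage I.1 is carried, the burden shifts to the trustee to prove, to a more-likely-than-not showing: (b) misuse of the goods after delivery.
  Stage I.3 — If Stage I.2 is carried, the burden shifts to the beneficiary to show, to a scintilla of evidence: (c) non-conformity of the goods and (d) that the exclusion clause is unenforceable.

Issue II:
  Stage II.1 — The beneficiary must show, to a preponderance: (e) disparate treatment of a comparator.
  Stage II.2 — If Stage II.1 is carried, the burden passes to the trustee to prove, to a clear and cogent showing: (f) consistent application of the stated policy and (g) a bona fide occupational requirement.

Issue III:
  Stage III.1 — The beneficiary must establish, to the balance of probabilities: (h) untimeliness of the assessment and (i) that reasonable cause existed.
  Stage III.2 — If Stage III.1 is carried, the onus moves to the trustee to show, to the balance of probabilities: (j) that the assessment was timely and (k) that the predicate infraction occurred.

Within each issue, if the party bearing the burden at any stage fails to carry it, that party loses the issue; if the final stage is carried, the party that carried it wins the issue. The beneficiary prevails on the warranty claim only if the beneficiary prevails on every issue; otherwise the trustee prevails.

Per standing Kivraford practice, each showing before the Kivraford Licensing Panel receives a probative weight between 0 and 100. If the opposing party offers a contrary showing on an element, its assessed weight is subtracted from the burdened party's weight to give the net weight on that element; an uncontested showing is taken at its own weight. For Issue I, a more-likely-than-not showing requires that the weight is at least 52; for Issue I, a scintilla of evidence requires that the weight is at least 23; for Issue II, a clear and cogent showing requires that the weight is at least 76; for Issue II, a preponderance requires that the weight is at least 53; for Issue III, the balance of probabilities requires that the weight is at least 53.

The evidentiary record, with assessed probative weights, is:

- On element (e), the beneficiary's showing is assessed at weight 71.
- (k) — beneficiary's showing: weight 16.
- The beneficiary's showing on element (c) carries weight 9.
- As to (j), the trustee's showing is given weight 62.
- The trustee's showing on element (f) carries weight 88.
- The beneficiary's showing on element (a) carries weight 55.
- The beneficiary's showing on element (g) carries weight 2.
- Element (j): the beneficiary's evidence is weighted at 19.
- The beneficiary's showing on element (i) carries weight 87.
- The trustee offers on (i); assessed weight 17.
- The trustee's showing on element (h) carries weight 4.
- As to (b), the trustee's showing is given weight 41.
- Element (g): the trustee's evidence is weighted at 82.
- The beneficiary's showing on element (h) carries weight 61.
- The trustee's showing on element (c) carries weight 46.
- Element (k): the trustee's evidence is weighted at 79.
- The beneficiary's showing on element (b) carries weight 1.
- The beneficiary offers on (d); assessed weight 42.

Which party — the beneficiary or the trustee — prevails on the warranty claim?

trustee

— Issue I —
At Stage I.1 the beneficiary must meet a more-likely-than-not showing (weight is at least 52): on (a) the weight is 55, which does reach 52, so (a) meets the standard.
  Stage I.1 is satisfied; the onus moves to the trustee.
At Stage I.2 the trustee must meet a more-likely-than-not showing (weight is at least 52): on (b) the weight is 41 less the opposing 1 gives net 40, < 52, so (b) does not meet the standard.
  Not every element is met, so the trustee fails to carry Stage I.2.
The beneficiary prevails on this issue.
— Issue II —
Stage II.1 — burden on beneficiary; standard: a preponderance (weight is at least 53).
    (e): 71 ≥ 53 [met]
  All elements met. The burden passes to the trustee.
Stage II.2 — burden on trustee; standard: a clear and cogent showing (weight is at least 76).
    (f): 88 ≥ 76 [met]
    (g): 82 − 2 = 80 ≥ 76 [met]
  All elements met at the final stage.
All stages carried — the trustee prevails on this issue.
— Issue III —
Stage III.1 (beneficiary, the balance of probabilities, weight is at least 53): (h) net 61−4=57 ≥ 53 — meets; (i) net 87−17=70 ≥ 53 — meets.
  Stage III.1 carried; the burden shifts to the trustee.
Stage III.2 (trustee, the balance of probabilities, weight is at least 53): (j) net 62−19=43 < 53 — fails; (k) net 79−16=63 ≥ 53 — meets.
  The trustee does not carry Stage III.2.
The beneficiary prevails on this issue.
Per-issue: Issue I → beneficiary; Issue II → trustee; Issue III → beneficiary. The beneficiary must prevail on every issue; overall, the trustee prevails.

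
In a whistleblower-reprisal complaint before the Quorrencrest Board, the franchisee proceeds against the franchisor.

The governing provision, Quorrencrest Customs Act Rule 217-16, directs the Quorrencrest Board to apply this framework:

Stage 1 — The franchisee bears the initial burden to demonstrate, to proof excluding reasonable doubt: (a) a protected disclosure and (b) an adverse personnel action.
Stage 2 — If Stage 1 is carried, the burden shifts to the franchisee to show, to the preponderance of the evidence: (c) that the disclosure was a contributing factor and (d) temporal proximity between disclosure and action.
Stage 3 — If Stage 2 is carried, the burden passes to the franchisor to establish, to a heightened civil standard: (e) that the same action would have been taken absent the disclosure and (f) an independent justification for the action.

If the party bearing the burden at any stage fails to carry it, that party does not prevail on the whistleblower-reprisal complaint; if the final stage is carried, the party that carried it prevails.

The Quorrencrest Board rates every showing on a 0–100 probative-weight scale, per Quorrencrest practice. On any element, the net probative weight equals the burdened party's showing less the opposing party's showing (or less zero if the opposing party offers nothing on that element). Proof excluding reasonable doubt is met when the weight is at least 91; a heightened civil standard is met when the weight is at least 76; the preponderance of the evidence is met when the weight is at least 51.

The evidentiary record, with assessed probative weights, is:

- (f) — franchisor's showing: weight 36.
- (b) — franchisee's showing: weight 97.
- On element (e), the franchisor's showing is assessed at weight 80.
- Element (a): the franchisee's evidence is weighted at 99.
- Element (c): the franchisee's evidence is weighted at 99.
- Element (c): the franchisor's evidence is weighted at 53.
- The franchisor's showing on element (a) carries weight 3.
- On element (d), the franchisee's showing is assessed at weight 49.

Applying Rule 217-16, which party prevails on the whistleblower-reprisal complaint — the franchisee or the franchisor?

franchisor

At Stage 1 the franchisee must meet proof excluding reasonable doubt (weight is at least 91): on (a) the weight is 99 less the opposing 3 gives net 96, ≥ 91, so (a) meets the standard; on (b) the weight is 97, ≥ 91, so (b) meets the standard.
  All elements met. The franchisee retains the burden for Stage 2.
At Stage 2 the franchisee must meet the preponderance of the evidence (weight is at least 51): on (c) the weight is 99 less the opposing 53 gives net 46, < 51, so (c) does not meet the standard; on (d) the weight is 49, < 51, so (d) does not meet the standard.
  The franchisee does not carry Stage 2.
So the franchisor prevails.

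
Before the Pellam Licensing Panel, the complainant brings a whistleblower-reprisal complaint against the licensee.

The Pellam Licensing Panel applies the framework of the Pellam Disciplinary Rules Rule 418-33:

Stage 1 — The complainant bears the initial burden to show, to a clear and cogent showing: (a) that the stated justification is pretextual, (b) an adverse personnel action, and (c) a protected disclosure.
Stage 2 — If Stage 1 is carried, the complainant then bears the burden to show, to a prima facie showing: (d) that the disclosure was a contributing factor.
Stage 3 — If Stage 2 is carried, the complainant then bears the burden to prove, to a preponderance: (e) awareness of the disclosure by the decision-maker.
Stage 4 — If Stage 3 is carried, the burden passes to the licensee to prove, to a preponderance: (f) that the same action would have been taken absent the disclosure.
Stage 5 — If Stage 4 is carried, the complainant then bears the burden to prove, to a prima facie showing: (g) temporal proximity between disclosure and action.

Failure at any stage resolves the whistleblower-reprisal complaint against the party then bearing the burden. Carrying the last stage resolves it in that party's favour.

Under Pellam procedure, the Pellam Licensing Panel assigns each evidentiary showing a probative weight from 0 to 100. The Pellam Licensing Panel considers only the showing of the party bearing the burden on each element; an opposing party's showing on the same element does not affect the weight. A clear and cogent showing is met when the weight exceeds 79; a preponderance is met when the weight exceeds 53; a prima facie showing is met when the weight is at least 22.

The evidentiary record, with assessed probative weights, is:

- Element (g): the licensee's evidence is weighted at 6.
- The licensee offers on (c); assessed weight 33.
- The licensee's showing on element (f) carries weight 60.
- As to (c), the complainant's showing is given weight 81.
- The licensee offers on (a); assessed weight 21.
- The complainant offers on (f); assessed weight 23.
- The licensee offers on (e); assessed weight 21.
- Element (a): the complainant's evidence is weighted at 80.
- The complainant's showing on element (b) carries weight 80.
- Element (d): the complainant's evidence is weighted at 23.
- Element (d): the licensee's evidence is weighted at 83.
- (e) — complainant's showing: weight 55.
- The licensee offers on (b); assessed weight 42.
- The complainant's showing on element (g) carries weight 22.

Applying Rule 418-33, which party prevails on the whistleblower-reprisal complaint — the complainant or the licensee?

Stage 1 — burden on complainant; standard: a clear and cogent showing (weight exceeds 79).
    (a): 80 (licensee's 21 disregarded) > 79 [met]
    (b): 80 (licensee's 42 disregarded) > 79 [met]
    (c): 81 (licensee's 33 disregarded) > 79 [met]
  Stage 1 is satisfied; the complainant continues to bear the burden.
Stage 2 — burden on complainant; standard: a prima facie showing (weight is at least 22).
    (d): 23 (licensee's 83 disregarded) ≥ 22 [met]
  All elements met. The complainant retains the burden for Stage 3.
Stage 3 — burden on complainant; standard: a preponderance (weight exceeds 53).
    (e): 55 (licensee's 21 disregarded) > 53 [met]
  The complainant carries Stage 3; the licensee now bears the burden.
Stage 4 — burden on licensee; standard: a preponderance (weight exceeds 53).
    (f): 60 (complainant's 23 disregarded) > 53 [met]
  The licensee carries Stage 4; the complainant now bears the burden.
Stage 5 — burden on complainant; standard: a prima facie showing (weight is at least 22).
    (g): 22 (licensee's 6 disregarded) ≥ 22 [met]
  Stage 5 carried; the final stage is satisfied.
Every stage carried; the complainant prevails.

complainant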